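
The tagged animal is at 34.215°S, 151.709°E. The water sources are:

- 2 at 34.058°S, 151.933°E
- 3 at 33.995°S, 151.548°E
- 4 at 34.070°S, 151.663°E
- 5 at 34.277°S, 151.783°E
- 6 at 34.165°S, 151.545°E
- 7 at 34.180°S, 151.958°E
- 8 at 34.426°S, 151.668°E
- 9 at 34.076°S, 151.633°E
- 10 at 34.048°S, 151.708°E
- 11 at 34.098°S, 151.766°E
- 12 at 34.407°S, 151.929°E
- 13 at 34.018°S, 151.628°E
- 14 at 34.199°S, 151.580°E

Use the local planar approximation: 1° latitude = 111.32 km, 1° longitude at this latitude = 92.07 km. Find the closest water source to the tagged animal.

5

Distances from 34.215°S, 151.709°E:
2: √((0.157·111.32)² + (0.224·92.07)²) = √(305.45392 + 425.33618) = 27.033 km
3: √((0.220·111.32)² + (-0.161·92.07)²) = √(599.77969 + 219.72933) = 28.627 km
4: √((0.145·111.32)² + (-0.046·92.07)²) = √(260.54479 + 17.93709) = 16.688 km
5: √((-0.062·111.32)² + (0.074·92.07)²) = √(47.63540 + 46.41942) = 9.698 km
6: √((0.050·111.32)² + (-0.164·92.07)²) = √(30.98036 + 227.99430) = 16.093 km
7: √((0.035·111.32)² + (0.249·92.07)²) = √(15.18037 + 525.57534) = 23.254 km
8: √((-0.211·111.32)² + (-0.041·92.07)²) = √(551.71057 + 14.24964) = 23.790 km
9: √((0.139·111.32)² + (-0.076·92.07)²) = √(239.42858 + 48.96249) = 16.982 km
10: √((0.167·111.32)² + (-0.001·92.07)²) = √(345.60446 + 0.00848) = 18.591 km
11: √((0.117·111.32)² + (0.057·92.07)²) = √(169.63604 + 27.54140) = 14.042 km
12: √((-0.192·111.32)² + (0.220·92.07)²) = √(456.82394 + 410.28123) = 29.447 km
13: √((0.197·111.32)² + (-0.081·92.07)²) = √(480.92665 + 55.61684) = 23.163 km
14: √((0.016·111.32)² + (-0.129·92.07)²) = √(3.17239 + 141.06384) = 12.010 km
Minimum: 5 at 9.698 km.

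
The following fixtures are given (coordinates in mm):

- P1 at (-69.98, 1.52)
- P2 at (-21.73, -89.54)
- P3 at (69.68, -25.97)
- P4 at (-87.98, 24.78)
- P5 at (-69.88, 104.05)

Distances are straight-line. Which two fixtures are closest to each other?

P1 and P4

Pairwise distances:
P1–P2: √((48.25)² + (-91.06)²) = √(2328.0625 + 8291.9236) = 103.05 mm
P1–P3: √((139.66)² + (-27.49)²) = √(19504.9156 + 755.7001) = 142.34 mm
P1–P4: √((-18.00)² + (23.26)²) = √(324.0000 + 541.0276) = 29.41 mm
P1–P5: √((0.10)² + (102.53)²) = √(0.0100 + 10512.4009) = 102.53 mm
P2–P3: √((91.41)² + (63.57)²) = √(8355.7881 + 4041.1449) = 111.34 mm
P2–P4: √((-66.25)² + (114.32)²) = √(4389.0625 + 13069.0624) = 132.13 mm
P2–P5: √((-48.15)² + (193.59)²) = √(2318.4225 + 37477.0881) = 199.49 mm
P3–P4: √((-157.66)² + (50.75)²) = √(24856.6756 + 2575.5625) = 165.63 mm
P3–P5: √((-139.56)² + (130.02)²) = √(19476.9936 + 16905.2004) = 190.74 mm
P4–P5: √((18.10)² + (79.27)²) = √(327.6100 + 6283.7329) = 81.31 mm
Closest pair: P1–P4 at 29.41 mm.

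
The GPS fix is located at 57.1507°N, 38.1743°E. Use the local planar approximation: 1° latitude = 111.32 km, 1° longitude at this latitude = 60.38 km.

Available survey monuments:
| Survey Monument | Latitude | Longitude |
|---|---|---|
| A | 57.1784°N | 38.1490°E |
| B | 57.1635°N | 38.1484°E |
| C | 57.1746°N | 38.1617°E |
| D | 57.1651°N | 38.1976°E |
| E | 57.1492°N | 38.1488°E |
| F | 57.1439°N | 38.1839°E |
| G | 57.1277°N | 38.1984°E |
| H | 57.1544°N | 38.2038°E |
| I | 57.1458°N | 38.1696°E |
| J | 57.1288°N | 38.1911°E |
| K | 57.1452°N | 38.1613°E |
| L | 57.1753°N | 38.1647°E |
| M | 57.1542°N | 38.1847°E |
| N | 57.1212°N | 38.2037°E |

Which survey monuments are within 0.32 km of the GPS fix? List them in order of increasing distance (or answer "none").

none

Distances from 57.1507°N, 38.1743°E:
A: 3.4412 km
B: 2.1156 km
C: 2.7672 km
D: 2.1328 km
E: 1.5487 km
F: 0.9534 km
G: 2.9450 km
H: 1.8282 km
I: 0.6149 km
J: 2.6405 km
K: 0.9955 km
L: 2.7991 km
M: 0.7390 km
N: 3.7330 km
Threshold 0.32 km: none within range.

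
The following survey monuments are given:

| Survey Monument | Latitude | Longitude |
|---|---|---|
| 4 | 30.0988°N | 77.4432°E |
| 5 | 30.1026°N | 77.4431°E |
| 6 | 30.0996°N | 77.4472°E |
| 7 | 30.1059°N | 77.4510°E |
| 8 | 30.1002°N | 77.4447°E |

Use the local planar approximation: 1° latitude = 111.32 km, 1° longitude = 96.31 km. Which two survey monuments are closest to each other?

4 and 8

Pairwise distances:
4–8: 0.2125 km
6–8: 0.2499 km
5–8: 0.3084 km
4–6: 0.3954 km
4–5: 0.4231 km
5–6: 0.5172 km
6–7: 0.7911 km
5–7: 0.8449 km
7–8: 0.8779 km
4–7: 1.0904 km
Closest pair: 4–8 at 0.2125 km.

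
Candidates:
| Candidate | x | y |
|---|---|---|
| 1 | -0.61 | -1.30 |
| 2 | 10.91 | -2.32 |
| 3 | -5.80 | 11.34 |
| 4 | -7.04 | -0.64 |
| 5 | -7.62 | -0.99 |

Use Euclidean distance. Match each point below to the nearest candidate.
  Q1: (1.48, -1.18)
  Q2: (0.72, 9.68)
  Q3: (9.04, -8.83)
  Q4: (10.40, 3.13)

Q1→1; Q2→3; Q3→2; Q4→2

Q1 at (1.48, -1.18):
  1: √((-2.09)² + (-0.12)²) = √(4.3681 + 0.0144) = 2.09
  2: √((9.43)² + (-1.14)²) = √(88.9249 + 1.2996) = 9.50
  3: √((-7.28)² + (12.52)²) = √(52.9984 + 156.7504) = 14.48
  4: √((-8.52)² + (0.54)²) = √(72.5904 + 0.2916) = 8.54
  5: √((-9.10)² + (0.19)²) = √(82.8100 + 0.0361) = 9.10
  → nearest: 1 (2.09)
Q2 at (0.72, 9.68):
  1: √((-1.33)² + (-10.98)²) = √(1.7689 + 120.5604) = 11.06
  2: √((10.19)² + (-12.00)²) = √(103.8361 + 144.0000) = 15.74
  3: √((-6.52)² + (1.66)²) = √(42.5104 + 2.7556) = 6.73
  4: √((-7.76)² + (-10.32)²) = √(60.2176 + 106.5024) = 12.91
  5: √((-8.34)² + (-10.67)²) = √(69.5556 + 113.8489) = 13.54
  → nearest: 3 (6.73)
Q3 at (9.04, -8.83):
  1: √((-9.65)² + (7.53)²) = √(93.1225 + 56.7009) = 12.24
  2: √((1.87)² + (6.51)²) = √(3.4969 + 42.3801) = 6.77
  3: √((-14.84)² + (20.17)²) = √(220.2256 + 406.8289) = 25.04
  4: √((-16.08)² + (8.19)²) = √(258.5664 + 67.0761) = 18.05
  5: √((-16.66)² + (7.84)²) = √(277.5556 + 61.4656) = 18.41
  → nearest: 2 (6.77)
Q4 at (10.40, 3.13):
  1: √((-11.01)² + (-4.43)²) = √(121.2201 + 19.6249) = 11.87
  2: √((0.51)² + (-5.45)²) = √(0.2601 + 29.7025) = 5.47
  3: √((-16.20)² + (8.21)²) = √(262.4400 + 67.4041) = 18.16
  4: √((-17.44)² + (-3.77)²) = √(304.1536 + 14.2129) = 17.84
  5: √((-18.02)² + (-4.12)²) = √(324.7204 + 16.9744) = 18.48
  → nearest: 2 (5.47)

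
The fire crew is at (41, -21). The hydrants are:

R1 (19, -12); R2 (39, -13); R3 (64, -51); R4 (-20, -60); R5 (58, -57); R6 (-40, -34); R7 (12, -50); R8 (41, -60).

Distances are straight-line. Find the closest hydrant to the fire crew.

Distances from (41, -21):
R1: √((-22)² + (9)²) = √(484.000 + 81.000) = 23.8
R2: √((-2)² + (8)²) = √(4.000 + 64.000) = 8.2
R3: √((23)² + (-30)²) = √(529.000 + 900.000) = 37.8
R4: √((-61)² + (-39)²) = √(3721.000 + 1521.000) = 72.4
R5: √((17)² + (-36)²) = √(289.000 + 1296.000) = 39.8
R6: √((-81)² + (-13)²) = √(6561.000 + 169.000) = 82.0
R7: √((-29)² + (-29)²) = √(841.000 + 841.000) = 41.0
R8: √((0)² + (-39)²) = √(0.000 + 1521.000) = 39.0
Minimum: R2 at 8.2.

R2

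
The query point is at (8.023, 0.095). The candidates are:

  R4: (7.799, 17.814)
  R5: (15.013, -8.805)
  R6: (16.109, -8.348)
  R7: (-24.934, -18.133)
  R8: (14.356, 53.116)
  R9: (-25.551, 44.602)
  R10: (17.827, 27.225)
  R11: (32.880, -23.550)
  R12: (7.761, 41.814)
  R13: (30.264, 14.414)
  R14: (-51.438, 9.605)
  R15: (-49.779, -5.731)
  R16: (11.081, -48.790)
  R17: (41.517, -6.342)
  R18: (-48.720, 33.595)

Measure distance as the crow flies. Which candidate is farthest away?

Distances from (8.023, 0.095):
R4: 17.720
R5: 11.317
R6: 11.690
R7: 37.662
R8: 53.398
R9: 55.750
R10: 28.847
R11: 34.307
R12: 41.720
R13: 26.452
R14: 60.217
R15: 58.095
R16: 48.981
R17: 34.107
R18: 65.894
Maximum: R18 at 65.894.

R18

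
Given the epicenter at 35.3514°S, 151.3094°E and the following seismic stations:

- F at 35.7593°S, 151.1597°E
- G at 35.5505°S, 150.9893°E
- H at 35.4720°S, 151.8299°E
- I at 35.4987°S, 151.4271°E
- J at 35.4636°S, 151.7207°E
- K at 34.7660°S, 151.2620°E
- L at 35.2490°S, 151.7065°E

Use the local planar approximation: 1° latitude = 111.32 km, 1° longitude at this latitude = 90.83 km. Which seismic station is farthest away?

Distances from 35.3514°S, 151.3094°E:
F: 47.3996 km
G: 36.5592 km
H: 49.1462 km
I: 19.5746 km
J: 39.3910 km
K: 65.3088 km
L: 37.8270 km
Maximum: K at 65.3088 km.

K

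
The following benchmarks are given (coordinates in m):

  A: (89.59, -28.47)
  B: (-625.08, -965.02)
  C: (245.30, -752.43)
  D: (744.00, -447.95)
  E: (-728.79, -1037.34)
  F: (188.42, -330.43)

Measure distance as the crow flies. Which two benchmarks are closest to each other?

B and E

Pairwise distances:
A–B: 1178.08 m
A–C: 740.52 m
A–D: 777.31 m
A–E: 1299.06 m
A–F: 317.72 m
B–C: 895.97 m
B–D: 1463.47 m
B–E: 126.44 m
B–F: 1031.74 m
C–D: 584.30 m
C–E: 1014.90 m
C–F: 425.82 m
D–E: 1586.35 m
D–F: 567.87 m
E–F: 1158.01 m
Closest pair: B–E at 126.44 m.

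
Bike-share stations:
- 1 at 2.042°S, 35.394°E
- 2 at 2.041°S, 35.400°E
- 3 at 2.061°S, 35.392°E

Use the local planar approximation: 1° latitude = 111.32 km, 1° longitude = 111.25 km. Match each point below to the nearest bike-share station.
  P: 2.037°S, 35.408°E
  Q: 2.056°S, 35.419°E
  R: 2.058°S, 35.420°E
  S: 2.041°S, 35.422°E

P at 2.037°S, 35.408°E:
  1: 1.654 km
  2: 0.995 km
  3: 3.210 km
  → nearest: 2 (0.995 km)
Q at 2.056°S, 35.419°E:
  1: 3.188 km
  2: 2.694 km
  3: 3.055 km
  → nearest: 2 (2.694 km)
R at 2.058°S, 35.420°E:
  1: 3.397 km
  2: 2.921 km
  3: 3.133 km
  → nearest: 2 (2.921 km)
S at 2.041°S, 35.422°E:
  1: 3.117 km
  2: 2.447 km
  3: 4.012 km
  → nearest: 2 (2.447 km)

P→2; Q→2; R→2; S→2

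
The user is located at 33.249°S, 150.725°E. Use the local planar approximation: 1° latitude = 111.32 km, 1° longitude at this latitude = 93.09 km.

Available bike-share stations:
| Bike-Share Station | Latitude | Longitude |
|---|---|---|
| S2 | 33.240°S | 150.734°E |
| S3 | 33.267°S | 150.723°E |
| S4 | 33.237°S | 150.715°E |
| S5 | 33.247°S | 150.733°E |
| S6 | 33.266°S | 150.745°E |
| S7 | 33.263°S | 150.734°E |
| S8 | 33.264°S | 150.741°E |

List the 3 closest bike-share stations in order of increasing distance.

Distances from 33.249°S, 150.725°E:
S2: √((0.009·111.32)² + (0.009·93.09)²) = √(1.00376 + 0.70193) = 1.306 km
S3: √((-0.018·111.32)² + (-0.002·93.09)²) = √(4.01505 + 0.03466) = 2.012 km
S4: √((0.012·111.32)² + (-0.010·93.09)²) = √(1.78447 + 0.86657) = 1.628 km
S5: √((0.002·111.32)² + (0.008·93.09)²) = √(0.04957 + 0.55461) = 0.777 km
S6: √((-0.017·111.32)² + (0.020·93.09)²) = √(3.58133 + 3.46630) = 2.655 km
S7: √((-0.014·111.32)² + (0.009·93.09)²) = √(2.42886 + 0.70193) = 1.769 km
S8: √((-0.015·111.32)² + (0.016·93.09)²) = √(2.78823 + 2.21843) = 2.238 km
Sorted: S5 (0.777 km) < S2 (1.306 km) < S4 (1.628 km) < S7 (1.769 km) < S3 (2.012 km) < …

S5, S2, S4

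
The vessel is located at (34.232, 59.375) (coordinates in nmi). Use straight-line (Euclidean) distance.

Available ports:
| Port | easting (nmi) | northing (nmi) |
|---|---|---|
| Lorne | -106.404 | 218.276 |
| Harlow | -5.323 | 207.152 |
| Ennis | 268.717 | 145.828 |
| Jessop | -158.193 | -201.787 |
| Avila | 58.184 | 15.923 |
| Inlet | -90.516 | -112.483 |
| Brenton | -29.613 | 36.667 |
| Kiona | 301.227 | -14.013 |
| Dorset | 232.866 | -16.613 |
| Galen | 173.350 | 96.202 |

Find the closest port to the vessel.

Distances from (34.232, 59.375):
Lorne: 212.198 nmi
Harlow: 152.979 nmi
Ennis: 249.915 nmi
Jessop: 324.396 nmi
Avila: 49.616 nmi
Inlet: 212.361 nmi
Brenton: 67.763 nmi
Kiona: 276.897 nmi
Dorset: 212.673 nmi
Galen: 143.910 nmi
Minimum: Avila at 49.616 nmi.

Avila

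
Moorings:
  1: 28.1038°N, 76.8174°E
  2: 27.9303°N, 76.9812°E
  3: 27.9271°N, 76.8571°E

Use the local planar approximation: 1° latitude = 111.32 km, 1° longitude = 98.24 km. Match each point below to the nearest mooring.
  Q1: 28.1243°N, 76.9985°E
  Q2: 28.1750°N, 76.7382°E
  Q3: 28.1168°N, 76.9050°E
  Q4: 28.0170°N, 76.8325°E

Q1→1; Q2→1; Q3→1; Q4→1

Q1 at 28.1243°N, 76.9985°E:
  1: √((-0.0205·111.32)² + (-0.1811·98.24)²) = √(5.207798 + 316.529075) = 17.9370 km
  2: √((-0.1940·111.32)² + (-0.0173·98.24)²) = √(466.390671 + 2.888477) = 21.6629 km
  3: √((-0.1972·111.32)² + (-0.1414·98.24)²) = √(481.903651 + 192.963659) = 25.9782 km
  → nearest: 1 (17.9370 km)
Q2 at 28.1750°N, 76.7382°E:
  1: √((-0.0712·111.32)² + (0.0792·98.24)²) = √(62.821222 + 60.537861) = 11.1067 km
  2: √((-0.2447·111.32)² + (0.2430·98.24)²) = √(742.017818 + 569.887662) = 36.2202 km
  3: √((-0.2479·111.32)² + (0.1189·98.24)²) = √(761.551800 + 136.439594) = 29.9665 km
  → nearest: 1 (11.1067 km)
Q3 at 28.1168°N, 76.9050°E:
  1: √((-0.0130·111.32)² + (-0.0876·98.24)²) = √(2.094272 + 74.060207) = 8.7267 km
  2: √((-0.1865·111.32)² + (0.0762·98.24)²) = √(431.026595 + 56.038519) = 22.0696 km
  3: √((-0.1897·111.32)² + (-0.0479·98.24)²) = √(445.944752 + 22.143575) = 21.6353 km
  → nearest: 1 (8.7267 km)
Q4 at 28.0170°N, 76.8325°E:
  1: √((0.0868·111.32)² + (-0.0151·98.24)²) = √(93.365375 + 2.200547) = 9.7758 km
  2: √((-0.0867·111.32)² + (0.1487·98.24)²) = √(93.150371 + 213.402078) = 17.5086 km
  3: √((-0.0899·111.32)² + (0.0246·98.24)²) = √(100.153419 + 5.840458) = 10.2953 km
  → nearest: 1 (9.7758 km)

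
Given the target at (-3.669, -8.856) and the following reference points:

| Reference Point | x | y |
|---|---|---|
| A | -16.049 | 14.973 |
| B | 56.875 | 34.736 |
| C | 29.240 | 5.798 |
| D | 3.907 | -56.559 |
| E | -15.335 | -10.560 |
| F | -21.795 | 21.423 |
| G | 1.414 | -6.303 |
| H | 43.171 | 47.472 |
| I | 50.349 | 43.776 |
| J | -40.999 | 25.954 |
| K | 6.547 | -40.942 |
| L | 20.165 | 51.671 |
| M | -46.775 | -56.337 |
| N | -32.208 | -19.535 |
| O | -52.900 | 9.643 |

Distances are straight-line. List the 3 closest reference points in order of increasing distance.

G, E, A

Distances from (-3.669, -8.856):
A: 26.853
B: 74.605
C: 36.024
D: 48.301
E: 11.790
F: 35.290
G: 5.688
H: 73.259
I: 75.419
J: 51.042
K: 33.673
L: 65.051
M: 64.129
N: 30.472
O: 52.592
Sorted: G (5.688) < E (11.790) < A (26.853) < N (30.472) < K (33.673) < …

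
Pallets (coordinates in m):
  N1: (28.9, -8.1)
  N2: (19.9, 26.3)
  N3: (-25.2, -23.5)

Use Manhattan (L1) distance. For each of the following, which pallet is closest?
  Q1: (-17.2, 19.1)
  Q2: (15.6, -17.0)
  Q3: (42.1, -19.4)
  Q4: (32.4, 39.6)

Q1 at (-17.2, 19.1):
  N1: |46.1| + |-27.2| = 46.1 + 27.2 = 73.3 m
  N2: |37.1| + |7.2| = 37.1 + 7.2 = 44.3 m
  N3: |-8.0| + |-42.6| = 8.0 + 42.6 = 50.6 m
  → nearest: N2 (44.3 m)
Q2 at (15.6, -17.0):
  N1: |13.3| + |8.9| = 13.3 + 8.9 = 22.2 m
  N2: |4.3| + |43.3| = 4.3 + 43.3 = 47.6 m
  N3: |-40.8| + |-6.5| = 40.8 + 6.5 = 47.3 m
  → nearest: N1 (22.2 m)
Q3 at (42.1, -19.4):
  N1: |-13.2| + |11.3| = 13.2 + 11.3 = 24.5 m
  N2: |-22.2| + |45.7| = 22.2 + 45.7 = 67.9 m
  N3: |-67.3| + |-4.1| = 67.3 + 4.1 = 71.4 m
  → nearest: N1 (24.5 m)
Q4 at (32.4, 39.6):
  N1: |-3.5| + |-47.7| = 3.5 + 47.7 = 51.2 m
  N2: |-12.5| + |-13.3| = 12.5 + 13.3 = 25.8 m
  N3: |-57.6| + |-63.1| = 57.6 + 63.1 = 120.7 m
  → nearest: N2 (25.8 m)

Q1→N2; Q2→N1; Q3→N1; Q4→N2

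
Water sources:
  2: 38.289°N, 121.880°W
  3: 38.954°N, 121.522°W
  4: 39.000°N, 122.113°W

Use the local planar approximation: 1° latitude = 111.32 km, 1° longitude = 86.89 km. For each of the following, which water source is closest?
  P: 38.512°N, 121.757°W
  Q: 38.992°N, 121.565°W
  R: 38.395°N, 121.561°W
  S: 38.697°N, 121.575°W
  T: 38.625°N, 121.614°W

P at 38.512°N, 121.757°W:
  2: √((-0.223·111.32)² + (-0.123·86.89)²) = √(616.24885 + 114.22202) = 27.027 km
  3: √((0.442·111.32)² + (0.235·86.89)²) = √(2420.97851 + 416.94169) = 53.272 km
  4: √((0.488·111.32)² + (-0.356·86.89)²) = √(2951.11436 + 956.84059) = 62.514 km
  → nearest: 2 (27.027 km)
Q at 38.992°N, 121.565°W:
  2: √((-0.703·111.32)² + (-0.315·86.89)²) = √(6124.30830 + 749.13606) = 82.906 km
  3: √((-0.038·111.32)² + (0.043·86.89)²) = √(17.89425 + 13.95971) = 5.644 km
  4: √((0.008·111.32)² + (-0.548·86.89)²) = √(0.79310 + 2267.25679) = 47.624 km
  → nearest: 3 (5.644 km)
R at 38.395°N, 121.561°W:
  2: √((-0.106·111.32)² + (-0.319·86.89)²) = √(139.23811 + 768.28253) = 30.125 km
  3: √((0.559·111.32)² + (0.039·86.89)²) = √(3872.30905 + 11.48336) = 62.320 km
  4: √((0.605·111.32)² + (-0.552·86.89)²) = √(4535.83392 + 2300.47623) = 82.682 km
  → nearest: 2 (30.125 km)
S at 38.697°N, 121.575°W:
  2: √((-0.408·111.32)² + (-0.305·86.89)²) = √(2062.84559 + 702.32685) = 52.585 km
  3: √((0.257·111.32)² + (0.053·86.89)²) = √(818.48861 + 21.20759) = 28.978 km
  4: √((0.303·111.32)² + (-0.538·86.89)²) = √(1137.71020 + 2185.26518) = 57.645 km
  → nearest: 3 (28.978 km)
T at 38.625°N, 121.614°W:
  2: √((-0.336·111.32)² + (-0.266·86.89)²) = √(1399.02331 + 534.19875) = 43.968 km
  3: √((0.329·111.32)² + (0.092·86.89)²) = √(1341.33789 + 63.90212) = 37.487 km
  4: √((0.375·111.32)² + (-0.499·86.89)²) = √(1742.64502 + 1879.92570) = 60.188 km
  → nearest: 3 (37.487 km)

P→2; Q→3; R→2; S→3; T→3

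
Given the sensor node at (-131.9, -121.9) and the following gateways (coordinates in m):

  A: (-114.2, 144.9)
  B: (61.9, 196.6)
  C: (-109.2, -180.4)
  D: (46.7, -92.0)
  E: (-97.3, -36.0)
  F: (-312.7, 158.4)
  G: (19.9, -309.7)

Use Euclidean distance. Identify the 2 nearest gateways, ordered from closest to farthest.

Distances from (-131.9, -121.9):
A: √((17.7)² + (266.8)²) = √(313.290 + 71182.240) = 267.4 m
B: √((193.8)² + (318.5)²) = √(37558.440 + 101442.250) = 372.8 m
C: √((22.7)² + (-58.5)²) = √(515.290 + 3422.250) = 62.7 m
D: √((178.6)² + (29.9)²) = √(31897.960 + 894.010) = 181.1 m
E: √((34.6)² + (85.9)²) = √(1197.160 + 7378.810) = 92.6 m
F: √((-180.8)² + (280.3)²) = √(32688.640 + 78568.090) = 333.6 m
G: √((151.8)² + (-187.8)²) = √(23043.240 + 35268.840) = 241.5 m
Sorted: C (62.7 m) < E (92.6 m) < D (181.1 m) < G (241.5 m) < …

C, E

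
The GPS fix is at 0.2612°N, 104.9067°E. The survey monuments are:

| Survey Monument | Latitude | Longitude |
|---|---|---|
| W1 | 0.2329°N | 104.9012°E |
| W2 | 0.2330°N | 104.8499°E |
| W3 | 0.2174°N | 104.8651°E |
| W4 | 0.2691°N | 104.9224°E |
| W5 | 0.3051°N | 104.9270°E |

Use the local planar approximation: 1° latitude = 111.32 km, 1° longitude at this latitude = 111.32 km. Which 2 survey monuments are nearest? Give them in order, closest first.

W4, W1

Distances from 0.2612°N, 104.9067°E:
W1: √((-0.0283·111.32)² + (-0.0055·111.32)²) = √(9.924743 + 0.374862) = 3.2093 km
W2: √((-0.0282·111.32)² + (-0.0568·111.32)²) = √(9.854727 + 39.980025) = 7.0594 km
W3: √((-0.0438·111.32)² + (-0.0416·111.32)²) = √(23.773582 + 21.445346) = 6.7245 km
W4: √((0.0079·111.32)² + (0.0157·111.32)²) = √(0.773394 + 3.054539) = 1.9565 km
W5: √((0.0439·111.32)² + (0.0203·111.32)²) = √(23.882261 + 5.106678) = 5.3841 km
Sorted: W4 (1.9565 km) < W1 (3.2093 km) < W5 (5.3841 km) < W3 (6.7245 km) < …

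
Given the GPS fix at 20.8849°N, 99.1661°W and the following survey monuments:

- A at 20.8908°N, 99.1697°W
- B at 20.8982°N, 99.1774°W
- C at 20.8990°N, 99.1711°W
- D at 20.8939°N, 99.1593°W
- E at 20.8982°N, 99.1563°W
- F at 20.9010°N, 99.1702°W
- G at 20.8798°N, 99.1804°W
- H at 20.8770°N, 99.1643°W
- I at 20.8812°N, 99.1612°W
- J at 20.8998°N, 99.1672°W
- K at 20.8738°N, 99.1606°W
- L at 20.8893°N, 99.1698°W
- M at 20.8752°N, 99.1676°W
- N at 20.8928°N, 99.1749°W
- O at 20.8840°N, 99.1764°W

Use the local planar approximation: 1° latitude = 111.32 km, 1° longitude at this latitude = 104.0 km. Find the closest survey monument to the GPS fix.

Distances from 20.8849°N, 99.1661°W:
A: √((0.0059·111.32)² + (-0.0036·104.0)²) = √(0.431370 + 0.140175) = 0.7560 km
B: √((0.0133·111.32)² + (-0.0113·104.0)²) = √(2.192046 + 1.381095) = 1.8903 km
C: √((0.0141·111.32)² + (-0.0050·104.0)²) = √(2.463682 + 0.270400) = 1.6535 km
D: √((0.0090·111.32)² + (0.0068·104.0)²) = √(1.003764 + 0.500132) = 1.2263 km
E: √((0.0133·111.32)² + (0.0098·104.0)²) = √(2.192046 + 1.038769) = 1.7974 km
F: √((0.0161·111.32)² + (-0.0041·104.0)²) = √(3.212167 + 0.181817) = 1.8423 km
G: √((-0.0051·111.32)² + (-0.0143·104.0)²) = √(0.322320 + 2.211764) = 1.5919 km
H: √((-0.0079·111.32)² + (0.0018·104.0)²) = √(0.773394 + 0.035044) = 0.8991 km
I: √((-0.0037·111.32)² + (0.0049·104.0)²) = √(0.169648 + 0.259692) = 0.6552 km
J: √((0.0149·111.32)² + (-0.0011·104.0)²) = √(2.751180 + 0.013087) = 1.6626 km
K: √((-0.0111·111.32)² + (0.0055·104.0)²) = √(1.526836 + 0.327184) = 1.3616 km
L: √((0.0044·111.32)² + (-0.0037·104.0)²) = √(0.239912 + 0.148071) = 0.6229 km
M: √((-0.0097·111.32)² + (-0.0015·104.0)²) = √(1.165977 + 0.024336) = 1.0910 km
N: √((0.0079·111.32)² + (-0.0088·104.0)²) = √(0.773394 + 0.837591) = 1.2692 km
O: √((-0.0009·111.32)² + (-0.0103·104.0)²) = √(0.010038 + 1.147469) = 1.0759 km
Minimum: L at 0.6229 km.

L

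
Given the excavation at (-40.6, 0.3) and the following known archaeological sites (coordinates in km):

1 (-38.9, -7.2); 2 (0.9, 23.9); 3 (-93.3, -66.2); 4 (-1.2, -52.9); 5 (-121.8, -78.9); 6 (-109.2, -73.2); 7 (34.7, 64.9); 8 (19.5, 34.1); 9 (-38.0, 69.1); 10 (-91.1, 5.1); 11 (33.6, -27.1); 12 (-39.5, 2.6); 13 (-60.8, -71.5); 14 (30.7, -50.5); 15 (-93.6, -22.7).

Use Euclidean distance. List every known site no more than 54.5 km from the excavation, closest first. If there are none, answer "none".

12, 1, 2, 10

Distances from (-40.6, 0.3):
1: √((1.7)² + (-7.5)²) = √(2.890 + 56.250) = 7.7 km
2: √((41.5)² + (23.6)²) = √(1722.250 + 556.960) = 47.7 km
3: √((-52.7)² + (-66.5)²) = √(2777.290 + 4422.250) = 84.9 km
4: √((39.4)² + (-53.2)²) = √(1552.360 + 2830.240) = 66.2 km
5: √((-81.2)² + (-79.2)²) = √(6593.440 + 6272.640) = 113.4 km
6: √((-68.6)² + (-73.5)²) = √(4705.960 + 5402.250) = 100.5 km
7: √((75.3)² + (64.6)²) = √(5670.090 + 4173.160) = 99.2 km
8: √((60.1)² + (33.8)²) = √(3612.010 + 1142.440) = 69.0 km
9: √((2.6)² + (68.8)²) = √(6.760 + 4733.440) = 68.8 km
10: √((-50.5)² + (4.8)²) = √(2550.250 + 23.040) = 50.7 km
11: √((74.2)² + (-27.4)²) = √(5505.640 + 750.760) = 79.1 km
12: √((1.1)² + (2.3)²) = √(1.210 + 5.290) = 2.5 km
13: √((-20.2)² + (-71.8)²) = √(408.040 + 5155.240) = 74.6 km
14: √((71.3)² + (-50.8)²) = √(5083.690 + 2580.640) = 87.5 km
15: √((-53.0)² + (-23.0)²) = √(2809.000 + 529.000) = 57.8 km
Threshold 54.5 km: 12 (2.5 km), 1 (7.7 km), 2 (47.7 km), 10 (50.7 km) are within range.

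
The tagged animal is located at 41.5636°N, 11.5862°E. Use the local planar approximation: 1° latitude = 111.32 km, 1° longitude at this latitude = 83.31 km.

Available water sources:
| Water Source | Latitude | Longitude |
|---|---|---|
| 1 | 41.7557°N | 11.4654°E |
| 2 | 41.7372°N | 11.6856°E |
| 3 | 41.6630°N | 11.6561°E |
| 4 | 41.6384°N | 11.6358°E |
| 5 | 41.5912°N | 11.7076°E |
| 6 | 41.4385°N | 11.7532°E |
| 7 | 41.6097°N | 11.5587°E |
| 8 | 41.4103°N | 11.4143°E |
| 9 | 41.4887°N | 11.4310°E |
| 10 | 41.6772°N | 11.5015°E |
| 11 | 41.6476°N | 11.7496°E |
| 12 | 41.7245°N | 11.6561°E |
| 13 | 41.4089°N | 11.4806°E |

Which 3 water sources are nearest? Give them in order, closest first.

7, 4, 5

Distances from 41.5636°N, 11.5862°E:
1: √((0.1921·111.32)² + (-0.1208·83.31)²) = √(457.299920 + 101.281037) = 23.6343 km
2: √((0.1736·111.32)² + (0.0994·83.31)²) = √(373.461500 + 68.575193) = 21.0247 km
3: √((0.0994·111.32)² + (0.0699·83.31)²) = √(122.438828 + 33.911627) = 12.5040 km
4: √((0.0748·111.32)² + (0.0496·83.31)²) = √(69.334532 + 17.074878) = 9.2957 km
5: √((0.0276·111.32)² + (0.1214·83.31)²) = √(9.439838 + 102.289638) = 10.5702 km
6: √((-0.1251·111.32)² + (0.1670·83.31)²) = √(193.937152 + 193.565169) = 19.6851 km
7: √((0.0461·111.32)² + (-0.0275·83.31)²) = √(26.335905 + 5.248796) = 5.6200 km
8: √((-0.1533·111.32)² + (-0.1719·83.31)²) = √(291.226375 + 205.090726) = 22.2782 km
9: √((-0.0749·111.32)² + (-0.1552·83.31)²) = √(69.520043 + 167.177452) = 15.3850 km
10: √((0.1136·111.32)² + (-0.0847·83.31)²) = √(159.920102 + 49.792174) = 14.4814 km
11: √((0.0840·111.32)² + (0.1634·83.31)²) = √(87.438957 + 185.309794) = 16.5151 km
12: √((0.1609·111.32)² + (0.0699·83.31)²) = √(320.817820 + 33.911627) = 18.8343 km
13: √((-0.1547·111.32)² + (-0.1056·83.31)²) = √(296.569867 + 77.396640) = 19.3382 km
Sorted: 7 (5.6200 km) < 4 (9.2957 km) < 5 (10.5702 km) < 3 (12.5040 km) < 10 (14.4814 km) < …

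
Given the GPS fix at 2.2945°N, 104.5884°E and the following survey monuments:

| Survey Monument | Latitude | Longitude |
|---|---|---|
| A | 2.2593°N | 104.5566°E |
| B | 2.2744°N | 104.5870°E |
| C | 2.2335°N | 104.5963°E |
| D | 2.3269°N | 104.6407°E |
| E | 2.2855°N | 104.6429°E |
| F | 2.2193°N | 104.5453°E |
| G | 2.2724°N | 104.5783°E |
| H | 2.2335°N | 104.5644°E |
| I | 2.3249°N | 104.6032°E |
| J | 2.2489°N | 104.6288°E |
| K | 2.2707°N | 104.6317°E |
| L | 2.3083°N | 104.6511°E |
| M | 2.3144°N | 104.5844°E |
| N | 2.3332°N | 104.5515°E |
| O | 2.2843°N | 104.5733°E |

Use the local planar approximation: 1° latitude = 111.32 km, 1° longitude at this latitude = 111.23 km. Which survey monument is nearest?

O

Distances from 2.2945°N, 104.5884°E:
A: 5.2788 km
B: 2.2429 km
C: 6.8471 km
D: 6.8447 km
E: 6.1443 km
F: 9.6468 km
G: 2.7045 km
H: 7.2964 km
I: 3.7633 km
J: 6.7795 km
K: 5.4969 km
L: 7.1413 km
M: 2.2595 km
N: 5.9503 km
O: 2.0274 km
Minimum: O at 2.0274 km.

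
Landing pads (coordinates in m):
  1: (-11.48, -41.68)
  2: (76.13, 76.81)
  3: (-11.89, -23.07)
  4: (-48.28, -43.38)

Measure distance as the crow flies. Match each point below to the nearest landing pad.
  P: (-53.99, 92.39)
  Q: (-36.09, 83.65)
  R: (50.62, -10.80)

P→3; Q→3; R→3

P at (-53.99, 92.39):
  1: 140.65 m
  2: 131.05 m
  3: 122.90 m
  4: 135.89 m
  → nearest: 3 (122.90 m)
Q at (-36.09, 83.65):
  1: 127.72 m
  2: 112.43 m
  3: 109.43 m
  4: 127.61 m
  → nearest: 3 (109.43 m)
R at (50.62, -10.80):
  1: 69.35 m
  2: 91.25 m
  3: 63.70 m
  4: 104.13 m
  → nearest: 3 (63.70 m)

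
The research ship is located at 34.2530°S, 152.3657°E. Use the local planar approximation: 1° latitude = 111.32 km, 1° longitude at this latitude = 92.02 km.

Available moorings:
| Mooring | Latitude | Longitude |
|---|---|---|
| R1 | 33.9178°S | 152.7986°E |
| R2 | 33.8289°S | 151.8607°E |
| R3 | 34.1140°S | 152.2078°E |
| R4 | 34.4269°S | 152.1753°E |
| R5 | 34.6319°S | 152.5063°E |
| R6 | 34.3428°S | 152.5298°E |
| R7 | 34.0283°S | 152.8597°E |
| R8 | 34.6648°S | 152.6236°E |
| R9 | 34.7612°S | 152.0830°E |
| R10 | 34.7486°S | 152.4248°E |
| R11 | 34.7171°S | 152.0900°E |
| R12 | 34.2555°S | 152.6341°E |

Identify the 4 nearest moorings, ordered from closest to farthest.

R6, R3, R12, R4

Distances from 34.2530°S, 152.3657°E:
R1: √((0.3352·111.32)² + (0.4329·92.02)²) = √(1392.369224 + 1586.863714) = 54.5824 km
R2: √((0.4241·111.32)² + (-0.5050·92.02)²) = √(2228.860770 + 2159.470194) = 66.2445 km
R3: √((0.1390·111.32)² + (-0.1579·92.02)²) = √(239.428583 + 211.119679) = 21.2261 km
R4: √((-0.1739·111.32)² + (-0.1904·92.02)²) = √(374.753381 + 306.971705) = 26.1099 km
R5: √((-0.3789·111.32)² + (0.1406·92.02)²) = √(1779.080526 + 167.392155) = 44.1188 km
R6: √((-0.0898·111.32)² + (0.1641·92.02)²) = √(99.930732 + 228.024557) = 18.1095 km
R7: √((0.2247·111.32)² + (0.4940·92.02)²) = √(625.680385 + 2066.418854) = 51.8854 km
R8: √((-0.4118·111.32)² + (0.2579·92.02)²) = √(2101.450090 + 563.205831) = 51.6203 km
R9: √((-0.5082·111.32)² + (-0.2827·92.02)²) = √(3200.484415 + 676.731006) = 62.2673 km
R10: √((-0.4956·111.32)² + (0.0591·92.02)²) = √(3043.750085 + 29.575999) = 55.4376 km
R11: √((-0.4641·111.32)² + (-0.2757·92.02)²) = √(2669.128805 + 643.632536) = 57.5566 km
R12: √((-0.0025·111.32)² + (0.2684·92.02)²) = √(0.077451 + 609.999503) = 24.6997 km
Sorted: R6 (18.1095 km) < R3 (21.2261 km) < R12 (24.6997 km) < R4 (26.1099 km) < R5 (44.1188 km) < R8 (51.6203 km) < …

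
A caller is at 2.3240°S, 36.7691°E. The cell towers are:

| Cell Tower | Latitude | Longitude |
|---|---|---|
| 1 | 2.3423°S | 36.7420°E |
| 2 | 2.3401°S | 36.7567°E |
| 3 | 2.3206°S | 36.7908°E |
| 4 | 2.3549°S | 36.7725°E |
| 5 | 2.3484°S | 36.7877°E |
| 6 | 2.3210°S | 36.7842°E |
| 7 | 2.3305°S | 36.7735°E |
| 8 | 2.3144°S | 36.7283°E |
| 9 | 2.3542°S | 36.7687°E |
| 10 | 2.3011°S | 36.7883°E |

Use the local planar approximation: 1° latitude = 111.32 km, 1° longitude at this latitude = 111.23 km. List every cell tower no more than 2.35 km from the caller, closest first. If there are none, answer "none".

Distances from 2.3240°S, 36.7691°E:
1: √((-0.0183·111.32)² + (-0.0271·111.23)²) = √(4.150005 + 9.086203) = 3.6382 km
2: √((-0.0161·111.32)² + (-0.0124·111.23)²) = √(3.212167 + 1.902336) = 2.2615 km
3: √((0.0034·111.32)² + (0.0217·111.23)²) = √(0.143253 + 5.825904) = 2.4432 km
4: √((-0.0309·111.32)² + (0.0034·111.23)²) = √(11.832141 + 0.143022) = 3.4605 km
5: √((-0.0244·111.32)² + (0.0186·111.23)²) = √(7.377786 + 4.280256) = 3.4144 km
6: √((0.0030·111.32)² + (0.0151·111.23)²) = √(0.111529 + 2.820965) = 1.7125 km
7: √((-0.0065·111.32)² + (0.0044·111.23)²) = √(0.523568 + 0.239524) = 0.8736 km
8: √((0.0096·111.32)² + (-0.0408·111.23)²) = √(1.142060 + 20.595114) = 4.6623 km
9: √((-0.0302·111.32)² + (-0.0004·111.23)²) = √(11.302130 + 0.001980) = 3.3622 km
10: √((0.0229·111.32)² + (0.0192·111.23)²) = √(6.498563 + 4.560856) = 3.3256 km
Threshold 2.35 km: 7 (0.8736 km), 6 (1.7125 km), 2 (2.2615 km) are within range.

7, 6, 2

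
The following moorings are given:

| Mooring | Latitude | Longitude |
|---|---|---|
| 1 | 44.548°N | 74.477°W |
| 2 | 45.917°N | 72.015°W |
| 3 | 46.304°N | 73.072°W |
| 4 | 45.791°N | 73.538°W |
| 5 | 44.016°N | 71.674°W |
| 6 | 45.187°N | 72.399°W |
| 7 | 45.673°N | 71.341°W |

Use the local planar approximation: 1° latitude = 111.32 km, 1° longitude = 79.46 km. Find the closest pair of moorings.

Pairwise distances:
2–7: 60.050 km
3–4: 68.061 km
2–6: 86.803 km
2–3: 94.394 km
6–7: 99.973 km
4–6: 112.747 km
2–4: 121.828 km
3–6: 135.356 km
5–6: 142.518 km
3–7: 154.443 km
1–4: 157.205 km
4–7: 175.067 km
1–6: 179.788 km
5–7: 186.345 km
2–5: 213.347 km
1–3: 225.112 km
1–5: 230.465 km
4–5: 246.942 km
1–2: 247.984 km
3–5: 277.871 km
1–7: 278.887 km
Closest pair: 2–7 at 60.050 km.

2 and 7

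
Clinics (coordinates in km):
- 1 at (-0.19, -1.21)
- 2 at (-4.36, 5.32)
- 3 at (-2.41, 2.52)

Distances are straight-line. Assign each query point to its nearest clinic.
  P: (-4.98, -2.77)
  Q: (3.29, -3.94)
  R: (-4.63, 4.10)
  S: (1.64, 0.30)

P→1; Q→1; R→2; S→1

P at (-4.98, -2.77):
  1: √((4.79)² + (1.56)²) = √(22.9441 + 2.4336) = 5.04 km
  2: √((0.62)² + (8.09)²) = √(0.3844 + 65.4481) = 8.11 km
  3: √((2.57)² + (5.29)²) = √(6.6049 + 27.9841) = 5.88 km
  → nearest: 1 (5.04 km)
Q at (3.29, -3.94):
  1: √((-3.48)² + (2.73)²) = √(12.1104 + 7.4529) = 4.42 km
  2: √((-7.65)² + (9.26)²) = √(58.5225 + 85.7476) = 12.01 km
  3: √((-5.70)² + (6.46)²) = √(32.4900 + 41.7316) = 8.62 km
  → nearest: 1 (4.42 km)
R at (-4.63, 4.10):
  1: √((4.44)² + (-5.31)²) = √(19.7136 + 28.1961) = 6.92 km
  2: √((0.27)² + (1.22)²) = √(0.0729 + 1.4884) = 1.25 km
  3: √((2.22)² + (-1.58)²) = √(4.9284 + 2.4964) = 2.72 km
  → nearest: 2 (1.25 km)
S at (1.64, 0.30):
  1: √((-1.83)² + (-1.51)²) = √(3.3489 + 2.2801) = 2.37 km
  2: √((-6.00)² + (5.02)²) = √(36.0000 + 25.2004) = 7.82 km
  3: √((-4.05)² + (2.22)²) = √(16.4025 + 4.9284) = 4.62 km
  → nearest: 1 (2.37 km)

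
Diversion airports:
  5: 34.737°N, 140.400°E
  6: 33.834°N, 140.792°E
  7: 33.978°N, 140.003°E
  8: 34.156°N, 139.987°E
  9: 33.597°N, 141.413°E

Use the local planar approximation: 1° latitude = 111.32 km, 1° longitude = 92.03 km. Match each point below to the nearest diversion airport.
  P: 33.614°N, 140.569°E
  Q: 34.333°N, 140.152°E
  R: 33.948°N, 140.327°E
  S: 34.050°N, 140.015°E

P at 33.614°N, 140.569°E:
  5: 125.976 km
  6: 31.952 km
  7: 65.994 km
  8: 80.680 km
  9: 77.696 km
  → nearest: 6 (31.952 km)
Q at 34.333°N, 140.152°E:
  5: 50.433 km
  6: 80.962 km
  7: 41.830 km
  8: 24.876 km
  9: 142.058 km
  → nearest: 8 (24.876 km)
R at 33.948°N, 140.327°E:
  5: 88.088 km
  6: 44.636 km
  7: 30.004 km
  8: 38.926 km
  9: 107.311 km
  → nearest: 7 (30.004 km)
S at 34.050°N, 140.015°E:
  5: 84.286 km
  6: 75.442 km
  7: 8.091 km
  8: 12.078 km
  9: 138.188 km
  → nearest: 7 (8.091 km)

P→6; Q→8; R→7; S→7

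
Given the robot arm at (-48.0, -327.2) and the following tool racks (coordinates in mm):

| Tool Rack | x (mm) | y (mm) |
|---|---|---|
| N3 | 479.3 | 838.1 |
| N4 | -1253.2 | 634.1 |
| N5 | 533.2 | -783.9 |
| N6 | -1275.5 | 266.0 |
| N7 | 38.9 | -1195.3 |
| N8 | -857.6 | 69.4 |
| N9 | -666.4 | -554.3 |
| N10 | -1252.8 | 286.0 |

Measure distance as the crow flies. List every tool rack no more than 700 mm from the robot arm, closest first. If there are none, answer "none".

N9

Distances from (-48.0, -327.2):
N3: √((527.3)² + (1165.3)²) = √(278045.290 + 1357924.090) = 1279.1 mm
N4: √((-1205.2)² + (961.3)²) = √(1452507.040 + 924097.690) = 1541.6 mm
N5: √((581.2)² + (-456.7)²) = √(337793.440 + 208574.890) = 739.2 mm
N6: √((-1227.5)² + (593.2)²) = √(1506756.250 + 351886.240) = 1363.3 mm
N7: √((86.9)² + (-868.1)²) = √(7551.610 + 753597.610) = 872.4 mm
N8: √((-809.6)² + (396.6)²) = √(655452.160 + 157291.560) = 901.5 mm
N9: √((-618.4)² + (-227.1)²) = √(382418.560 + 51574.410) = 658.8 mm
N10: √((-1204.8)² + (613.2)²) = √(1451543.040 + 376014.240) = 1351.9 mm
Threshold 700 mm: N9 (658.8 mm) is within range.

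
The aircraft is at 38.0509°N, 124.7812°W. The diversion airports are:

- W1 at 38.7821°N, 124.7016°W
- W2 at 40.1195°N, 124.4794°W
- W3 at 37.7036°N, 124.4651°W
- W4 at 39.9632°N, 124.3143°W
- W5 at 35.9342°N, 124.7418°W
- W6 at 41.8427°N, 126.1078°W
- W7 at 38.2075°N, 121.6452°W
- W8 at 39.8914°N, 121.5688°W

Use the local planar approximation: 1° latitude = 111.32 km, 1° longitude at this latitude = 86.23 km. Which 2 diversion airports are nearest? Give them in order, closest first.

Distances from 38.0509°N, 124.7812°W:
W1: √((0.7312·111.32)² + (0.0796·86.23)²) = √(6625.501563 + 47.113233) = 81.6861 km
W2: √((2.0686·111.32)² + (0.3018·86.23)²) = √(53027.290401 + 677.259714) = 231.7424 km
W3: √((-0.3473·111.32)² + (0.3161·86.23)²) = √(1494.706634 + 742.960567) = 47.3040 km
W4: √((1.9123·111.32)² + (0.4669·86.23)²) = √(45316.717607 + 1620.930970) = 216.6510 km
W5: √((-2.1167·111.32)² + (0.0394·86.23)²) = √(55521.988897 + 11.542748) = 235.6555 km
W6: √((3.7918·111.32)² + (-1.3266·86.23)²) = √(178171.091189 + 13085.693931) = 437.3291 km
W7: √((0.1566·111.32)² + (3.1360·86.23)²) = √(303.899448 + 73125.505323) = 270.9786 km
W8: √((1.8405·111.32)² + (3.2124·86.23)²) = √(41977.641949 + 76731.909636) = 344.5425 km
Sorted: W3 (47.3040 km) < W1 (81.6861 km) < W4 (216.6510 km) < W2 (231.7424 km) < …

W3, W1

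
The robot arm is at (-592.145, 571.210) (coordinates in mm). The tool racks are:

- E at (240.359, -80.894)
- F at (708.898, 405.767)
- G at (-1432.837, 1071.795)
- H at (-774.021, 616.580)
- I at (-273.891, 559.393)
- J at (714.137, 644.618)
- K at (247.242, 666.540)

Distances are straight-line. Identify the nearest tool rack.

H

Distances from (-592.145, 571.210):
E: 1057.498 mm
F: 1311.520 mm
G: 978.442 mm
H: 187.450 mm
I: 318.473 mm
J: 1308.343 mm
K: 844.783 mm
Minimum: H at 187.450 mm.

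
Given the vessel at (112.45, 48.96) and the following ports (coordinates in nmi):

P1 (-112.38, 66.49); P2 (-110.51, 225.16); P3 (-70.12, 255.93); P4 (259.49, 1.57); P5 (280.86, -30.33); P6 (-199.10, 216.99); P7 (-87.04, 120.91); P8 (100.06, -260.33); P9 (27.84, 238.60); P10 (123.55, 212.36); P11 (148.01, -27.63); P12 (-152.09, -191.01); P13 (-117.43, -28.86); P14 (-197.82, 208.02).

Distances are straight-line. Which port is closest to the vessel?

Distances from (112.45, 48.96):
P1: 225.51 nmi
P2: 284.18 nmi
P3: 275.99 nmi
P4: 154.49 nmi
P5: 186.14 nmi
P6: 353.97 nmi
P7: 212.07 nmi
P8: 309.54 nmi
P9: 207.66 nmi
P10: 163.78 nmi
P11: 84.44 nmi
P12: 357.17 nmi
P13: 242.69 nmi
P14: 348.67 nmi
Minimum: P11 at 84.44 nmi.

P11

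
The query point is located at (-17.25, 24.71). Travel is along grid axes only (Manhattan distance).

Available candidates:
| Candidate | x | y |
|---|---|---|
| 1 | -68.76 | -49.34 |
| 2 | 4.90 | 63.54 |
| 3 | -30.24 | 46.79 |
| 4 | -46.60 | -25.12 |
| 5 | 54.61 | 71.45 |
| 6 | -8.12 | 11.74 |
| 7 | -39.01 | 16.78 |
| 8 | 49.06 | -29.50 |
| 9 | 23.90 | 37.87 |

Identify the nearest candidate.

Distances from (-17.25, 24.71):
1: |-51.51| + |-74.05| = 51.51 + 74.05 = 125.56
2: |22.15| + |38.83| = 22.15 + 38.83 = 60.98
3: |-12.99| + |22.08| = 12.99 + 22.08 = 35.07
4: |-29.35| + |-49.83| = 29.35 + 49.83 = 79.18
5: |71.86| + |46.74| = 71.86 + 46.74 = 118.60
6: |9.13| + |-12.97| = 9.13 + 12.97 = 22.10
7: |-21.76| + |-7.93| = 21.76 + 7.93 = 29.69
8: |66.31| + |-54.21| = 66.31 + 54.21 = 120.52
9: |41.15| + |13.16| = 41.15 + 13.16 = 54.31
Minimum: 6 at 22.10.

6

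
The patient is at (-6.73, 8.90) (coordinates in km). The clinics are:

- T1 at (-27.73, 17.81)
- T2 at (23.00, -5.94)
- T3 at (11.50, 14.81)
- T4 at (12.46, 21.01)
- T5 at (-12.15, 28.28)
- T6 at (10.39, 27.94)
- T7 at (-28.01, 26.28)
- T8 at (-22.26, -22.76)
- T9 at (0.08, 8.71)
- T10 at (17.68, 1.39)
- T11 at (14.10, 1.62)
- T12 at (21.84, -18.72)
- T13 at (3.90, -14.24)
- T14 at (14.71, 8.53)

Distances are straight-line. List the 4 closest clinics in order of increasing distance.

T9, T3, T5, T14

Distances from (-6.73, 8.90):
T1: √((-21.00)² + (8.91)²) = √(441.0000 + 79.3881) = 22.81 km
T2: √((29.73)² + (-14.84)²) = √(883.8729 + 220.2256) = 33.23 km
T3: √((18.23)² + (5.91)²) = √(332.3329 + 34.9281) = 19.16 km
T4: √((19.19)² + (12.11)²) = √(368.2561 + 146.6521) = 22.69 km
T5: √((-5.42)² + (19.38)²) = √(29.3764 + 375.5844) = 20.12 km
T6: √((17.12)² + (19.04)²) = √(293.0944 + 362.5216) = 25.60 km
T7: √((-21.28)² + (17.38)²) = √(452.8384 + 302.0644) = 27.48 km
T8: √((-15.53)² + (-31.66)²) = √(241.1809 + 1002.3556) = 35.26 km
T9: √((6.81)² + (-0.19)²) = √(46.3761 + 0.0361) = 6.81 km
T10: √((24.41)² + (-7.51)²) = √(595.8481 + 56.4001) = 25.54 km
T11: √((20.83)² + (-7.28)²) = √(433.8889 + 52.9984) = 22.07 km
T12: √((28.57)² + (-27.62)²) = √(816.2449 + 762.8644) = 39.74 km
T13: √((10.63)² + (-23.14)²) = √(112.9969 + 535.4596) = 25.46 km
T14: √((21.44)² + (-0.37)²) = √(459.6736 + 0.1369) = 21.44 km
Sorted: T9 (6.81 km) < T3 (19.16 km) < T5 (20.12 km) < T14 (21.44 km) < T11 (22.07 km) < T4 (22.69 km) < …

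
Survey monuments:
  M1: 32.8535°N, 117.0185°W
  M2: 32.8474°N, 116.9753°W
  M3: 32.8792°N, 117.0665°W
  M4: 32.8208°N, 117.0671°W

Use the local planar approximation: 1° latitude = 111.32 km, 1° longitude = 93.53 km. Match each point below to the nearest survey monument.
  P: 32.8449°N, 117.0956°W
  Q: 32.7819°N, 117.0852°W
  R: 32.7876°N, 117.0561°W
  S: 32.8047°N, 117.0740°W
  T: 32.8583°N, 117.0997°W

P at 32.8449°N, 117.0956°W:
  M1: √((0.0086·111.32)² + (0.0771·93.53)²) = √(0.916523 + 52.000872) = 7.2744 km
  M2: √((0.0025·111.32)² + (0.1203·93.53)²) = √(0.077451 + 126.599830) = 11.2551 km
  M3: √((0.0343·111.32)² + (0.0291·93.53)²) = √(14.579232 + 7.407776) = 4.6890 km
  M4: √((-0.0241·111.32)² + (0.0285·93.53)²) = √(7.197480 + 7.105450) = 3.7819 km
  → nearest: M4 (3.7819 km)
Q at 32.7819°N, 117.0852°W:
  M1: √((0.0716·111.32)² + (0.0667·93.53)²) = √(63.529062 + 38.918271) = 10.1216 km
  M2: √((0.0655·111.32)² + (0.1099·93.53)²) = √(53.165389 + 105.656751) = 12.6025 km
  M3: √((0.0973·111.32)² + (0.0187·93.53)²) = √(117.320006 + 3.059039) = 10.9717 km
  M4: √((0.0389·111.32)² + (0.0181·93.53)²) = √(18.751914 + 2.865887) = 4.6495 km
  → nearest: M4 (4.6495 km)
R at 32.7876°N, 117.0561°W:
  M1: √((0.0659·111.32)² + (0.0376·93.53)²) = √(53.816720 + 12.367376) = 8.1354 km
  M2: √((0.0598·111.32)² + (0.0808·93.53)²) = √(44.314797 + 57.111635) = 10.0711 km
  M3: √((0.0916·111.32)² + (-0.0104·93.53)²) = √(103.977014 + 0.946169) = 10.2432 km
  M4: √((0.0332·111.32)² + (-0.0110·93.53)²) = √(13.659115 + 1.058491) = 3.8364 km
  → nearest: M4 (3.8364 km)
S at 32.8047°N, 117.0740°W:
  M1: √((0.0488·111.32)² + (0.0555·93.53)²) = √(29.511144 + 26.945599) = 7.5138 km
  M2: √((0.0427·111.32)² + (0.0987·93.53)²) = √(22.594469 + 85.218949) = 10.3833 km
  M3: √((0.0745·111.32)² + (0.0075·93.53)²) = √(68.779488 + 0.492067) = 8.3230 km
  M4: √((0.0161·111.32)² + (0.0069·93.53)²) = √(3.212167 + 0.416486) = 1.9049 km
  → nearest: M4 (1.9049 km)
T at 32.8583°N, 117.0997°W:
  M1: √((-0.0048·111.32)² + (0.0812·93.53)²) = √(0.285515 + 57.678496) = 7.6134 km
  M2: √((-0.0109·111.32)² + (0.1244·93.53)²) = √(1.472310 + 135.376297) = 11.6982 km
  M3: √((0.0209·111.32)² + (0.0332·93.53)²) = √(5.413012 + 9.642242) = 3.8801 km
  M4: √((-0.0375·111.32)² + (0.0326·93.53)²) = √(17.426450 + 9.296877) = 5.1695 km
  → nearest: M3 (3.8801 km)

P→M4; Q→M4; R→M4; S→M4; T→M3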